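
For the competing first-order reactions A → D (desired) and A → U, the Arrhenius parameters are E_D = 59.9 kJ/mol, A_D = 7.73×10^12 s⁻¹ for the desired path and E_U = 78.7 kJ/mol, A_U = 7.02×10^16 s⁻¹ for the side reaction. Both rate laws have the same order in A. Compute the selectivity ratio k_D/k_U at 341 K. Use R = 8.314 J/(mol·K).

With equal orders, S_{D/U} = k_D/k_U = (A_D/A_U)·exp[(E_U−E_D)/(RT)].
(E_U−E_D)/(RT) = (78.7−59.9)×10³/(8.314×341) = 18800/2835 = 6.631.
k_D/k_U = (7.73×10^12/7.02×10^16)·exp(6.631) = 1.101×10^-4 × 758.4 = 0.0835.

0.0835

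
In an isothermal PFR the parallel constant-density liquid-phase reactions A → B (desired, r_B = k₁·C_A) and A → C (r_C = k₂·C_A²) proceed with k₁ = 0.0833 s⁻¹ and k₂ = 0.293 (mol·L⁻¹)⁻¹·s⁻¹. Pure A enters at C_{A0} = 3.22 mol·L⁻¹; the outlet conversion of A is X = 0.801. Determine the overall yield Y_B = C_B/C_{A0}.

0.118

C_A = C_{A0}(1−X) = 0.6408 mol·L⁻¹.
Along a PFR/batch, dC_B/dC_A = −r_B/(r_B+r_C) = −k₁/(k₁+k₂·C_A).
Integrating from C_{A0} to C_A: C_B = (0.0833/0.293)·ln[(0.0833+0.293·3.22)/(0.0833+0.293·0.641)] = 0.2843·ln(1.027/0.2710) = 0.3786 mol·L⁻¹.
Y_B = C_B/C_{A0} = 0.3786/3.22 = 0.118.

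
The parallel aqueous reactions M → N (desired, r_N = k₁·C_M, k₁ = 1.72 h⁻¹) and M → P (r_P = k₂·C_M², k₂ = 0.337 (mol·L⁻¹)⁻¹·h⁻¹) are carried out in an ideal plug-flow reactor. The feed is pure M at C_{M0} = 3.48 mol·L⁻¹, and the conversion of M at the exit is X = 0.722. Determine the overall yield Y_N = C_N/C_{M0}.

C_M = C_{M0}(1−X) = 0.9674 mol·L⁻¹.
Along a PFR/batch, dC_N/dC_M = −r_N/(r_N+r_P) = −k₁/(k₁+k₂·C_M).
Integrating from C_{M0} to C_M: C_N = (1.72/0.337)·ln[(1.72+0.337·3.48)/(1.72+0.337·0.967)] = 5.104·ln(2.893/2.046) = 1.768 mol·L⁻¹.
Y_N = C_N/C_{M0} = 1.768/3.48 = 0.508.

0.508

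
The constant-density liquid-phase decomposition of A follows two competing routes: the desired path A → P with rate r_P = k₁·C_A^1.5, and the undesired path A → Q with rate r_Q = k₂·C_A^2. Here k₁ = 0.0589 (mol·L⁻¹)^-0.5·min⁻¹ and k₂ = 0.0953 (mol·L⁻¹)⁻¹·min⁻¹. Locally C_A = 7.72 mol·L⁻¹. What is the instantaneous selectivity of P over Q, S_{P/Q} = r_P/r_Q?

S_{P/Q} = r_P/r_Q = (k₁·C_A^1.5)/(k₂·C_A^2) = (k₁/k₂)·C_A^-0.5.
= (0.0589×7.720^1.5) / (0.0953×7.720^2) = 1.263/5.680 = 0.222.

0.222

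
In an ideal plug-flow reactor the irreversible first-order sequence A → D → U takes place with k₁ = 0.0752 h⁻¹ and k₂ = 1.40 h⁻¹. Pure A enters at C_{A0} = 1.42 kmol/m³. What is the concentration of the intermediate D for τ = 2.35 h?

Solving the coupled first-order balances gives C_D(τ) = [k₁/(k₂−k₁)]·C_{A0}·(e^(−k₁τ) − e^(−k₂τ)).
e^(−k₁τ) = e^(−0.0752×2.35) = e^(−0.1767) = 0.8380; e^(−k₂τ) = e^(−3.290) = 0.03725.
C_D = 0.0752×1.42/(1.40−0.0752) × (0.8380−0.03725) = 0.08060×0.8008 = 0.06454 kmol/m³.

0.0645 kmol/m³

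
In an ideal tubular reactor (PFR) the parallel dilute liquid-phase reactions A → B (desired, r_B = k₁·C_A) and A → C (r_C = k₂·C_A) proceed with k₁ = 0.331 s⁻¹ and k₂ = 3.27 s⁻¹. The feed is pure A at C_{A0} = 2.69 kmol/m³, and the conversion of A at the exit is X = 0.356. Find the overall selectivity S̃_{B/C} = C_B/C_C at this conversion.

0.101

C_A = C_{A0}(1−X) = 1.732 kmol/m³.
Both paths are first order in A, so the instantaneous fraction to B is constant: dC_B/d(−C_A) = k₁/(k₁+k₂) = 0.09192.
C_B = 0.09192·(C_{A0}−C_A) = 0.09192×0.9576 = 0.0880 kmol/m³.
C_C = (C_{A0}−C_A)−C_B = 0.8696 kmol/m³; S̃_{B/C} = 0.08803/0.8696 = 0.101.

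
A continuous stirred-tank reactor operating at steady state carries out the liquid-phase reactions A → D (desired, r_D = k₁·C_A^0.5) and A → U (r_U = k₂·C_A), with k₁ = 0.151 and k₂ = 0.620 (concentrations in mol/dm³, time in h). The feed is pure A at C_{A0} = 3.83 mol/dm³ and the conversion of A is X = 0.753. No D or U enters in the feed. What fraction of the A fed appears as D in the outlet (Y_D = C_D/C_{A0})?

Exit C_A = C_{A0}(1−X) = 3.83×0.247 = 0.9460 mol/dm³.
Rates in a CSTR are evaluated at the outlet concentration: r_D = 0.151×0.9460^0.5 = 0.1469, r_U = 0.620×0.9460 = 0.5865.
Fraction of consumed A going to D: r_D/(r_D+r_U) = 0.2003.
C_D = 0.2003·C_{A0}·X = 0.2003×3.83×0.753 = 0.578 mol/dm³; Y_D = C_D/C_{A0} = 0.151.

0.151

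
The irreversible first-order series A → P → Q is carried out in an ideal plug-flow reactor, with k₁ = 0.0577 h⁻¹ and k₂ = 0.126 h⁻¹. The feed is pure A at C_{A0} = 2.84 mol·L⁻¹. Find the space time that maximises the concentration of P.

The intermediate peaks when r₁ = r₂, i.e. k₁e^(−k₁τ) = k₂e^(−k₂τ), giving τ_opt = ln(k₂/k₁)/(k₂−k₁).
= ln(0.126/0.0577)/(0.126−0.0577) = ln(2.184)/0.06830 = 0.7810/0.06830 = 11.4 h.

11.4 h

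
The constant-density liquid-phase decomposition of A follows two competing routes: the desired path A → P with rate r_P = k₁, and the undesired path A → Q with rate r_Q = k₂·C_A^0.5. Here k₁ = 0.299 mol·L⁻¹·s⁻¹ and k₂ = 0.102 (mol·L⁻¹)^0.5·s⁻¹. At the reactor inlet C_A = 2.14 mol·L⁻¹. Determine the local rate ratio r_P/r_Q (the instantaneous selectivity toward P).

S_{P/Q} = r_P/r_Q = (k₁)/(k₂·C_A^0.5) = (k₁/k₂)·C_A^-0.5.
= (0.299) / (0.102×2.140^0.5) = 0.2990/0.1492 = 2.00.
The undesired path is higher order in A, so low C_A (CSTR or dilute feed) favours P.

2.00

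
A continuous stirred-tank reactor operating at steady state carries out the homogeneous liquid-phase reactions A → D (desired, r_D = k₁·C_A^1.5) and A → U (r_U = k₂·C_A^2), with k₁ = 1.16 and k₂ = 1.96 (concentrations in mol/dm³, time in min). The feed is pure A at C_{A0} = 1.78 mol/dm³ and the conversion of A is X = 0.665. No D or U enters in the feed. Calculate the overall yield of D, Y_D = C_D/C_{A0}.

Exit C_A = C_{A0}(1−X) = 1.78×0.335 = 0.5963 mol/dm³.
Rates in a CSTR are evaluated at the outlet concentration: r_D = 1.16×0.5963^1.5 = 0.5341, r_U = 1.96×0.5963^2 = 0.6969.
Fraction of consumed A going to D: r_D/(r_D+r_U) = 0.4339.
C_D = 0.4339·C_{A0}·X = 0.4339×1.78×0.665 = 0.514 mol/dm³; Y_D = C_D/C_{A0} = 0.289.

0.289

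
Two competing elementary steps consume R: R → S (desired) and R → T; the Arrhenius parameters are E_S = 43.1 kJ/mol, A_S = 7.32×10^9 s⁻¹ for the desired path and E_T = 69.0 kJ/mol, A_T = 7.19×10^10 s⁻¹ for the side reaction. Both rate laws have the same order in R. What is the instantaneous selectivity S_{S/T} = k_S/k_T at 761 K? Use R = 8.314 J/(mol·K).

6.10

Since both paths have the same order in R, the concentration cancels and S_{S/T} = k_S/k_T = (A_S/A_T)·exp[(E_T−E_S)/(RT)].
(E_T−E_S)/(RT) = (69.0−43.1)×10³/(8.314×761) = 25900/6327 = 4.094.
k_S/k_T = (7.32×10^9/7.19×10^10)·exp(4.094) = 0.1018 × 59.96 = 6.10.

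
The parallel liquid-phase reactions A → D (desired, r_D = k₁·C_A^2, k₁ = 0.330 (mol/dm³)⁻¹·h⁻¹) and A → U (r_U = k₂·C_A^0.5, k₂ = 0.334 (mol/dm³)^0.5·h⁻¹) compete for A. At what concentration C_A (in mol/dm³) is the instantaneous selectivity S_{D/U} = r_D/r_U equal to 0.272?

S_{D/U} = (k₁/k₂)·C_A^1.5 ⇒ C_A = (S·k₂/k₁)^(1/1.5).
= (0.272×0.334/0.330)^(0.6667) = (0.2753)^(0.6667) = 0.423 mol/dm³.

0.423 mol/dm³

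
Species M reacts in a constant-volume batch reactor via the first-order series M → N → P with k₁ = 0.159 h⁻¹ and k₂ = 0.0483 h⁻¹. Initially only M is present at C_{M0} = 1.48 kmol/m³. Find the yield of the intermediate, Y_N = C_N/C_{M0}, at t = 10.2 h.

For first-order series with pure M initially, C_N(t) = k₁C_{M0}/(k₂−k₁)·(e^(−k₁t) − e^(−k₂t)).
e^(−k₁t) = e^(−0.159×10.2) = e^(−1.622) = 0.1975; e^(−k₂t) = e^(−0.4927) = 0.6110.
C_N = 0.159×1.48/(0.0483−0.159) × (0.1975−0.6110) = (-2.126)×(-0.4135) = 0.8789 kmol/m³.
Y_N = C_N/C_{M0} = 0.8789/1.48 = 0.594.

0.594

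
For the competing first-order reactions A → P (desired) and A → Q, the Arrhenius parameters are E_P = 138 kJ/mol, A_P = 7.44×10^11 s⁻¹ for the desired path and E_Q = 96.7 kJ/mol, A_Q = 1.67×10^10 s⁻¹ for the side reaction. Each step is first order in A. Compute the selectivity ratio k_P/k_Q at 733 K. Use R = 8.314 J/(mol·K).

Since both paths have the same order in A, the concentration cancels and S_{P/Q} = k_P/k_Q = (A_P/A_Q)·exp[(E_Q−E_P)/(RT)].
(E_Q−E_P)/(RT) = (96.7−138)×10³/(8.314×733) = -41300/6094 = -6.777.
k_P/k_Q = (7.44×10^11/1.67×10^10)·exp(-6.777) = 44.55 × 0.001140 = 0.0508.
Since E_P > E_Q, raising the temperature improves selectivity toward P.

0.0508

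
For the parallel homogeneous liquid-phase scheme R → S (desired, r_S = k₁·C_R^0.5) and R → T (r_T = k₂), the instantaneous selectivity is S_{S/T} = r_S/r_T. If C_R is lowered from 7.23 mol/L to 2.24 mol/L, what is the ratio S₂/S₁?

0.557

S_{S/T} = (k₁/k₂)·C_R^0.5, so S₂/S₁ = (C_{R,2}/C_{R,1})^0.5.
= (2.24/7.23)^0.5 = (0.3098)^0.5 = 0.557.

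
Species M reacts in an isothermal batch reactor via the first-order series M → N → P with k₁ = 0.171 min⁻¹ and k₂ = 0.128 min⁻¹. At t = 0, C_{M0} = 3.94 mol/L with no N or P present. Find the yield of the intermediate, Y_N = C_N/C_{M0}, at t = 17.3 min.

Solving the coupled first-order balances gives C_N(t) = [k₁/(k₂−k₁)]·C_{M0}·(e^(−k₁t) − e^(−k₂t)).
e^(−k₁t) = e^(−0.171×17.3) = e^(−2.958) = 0.05191; e^(−k₂t) = e^(−2.214) = 0.1092.
C_N = 0.171×3.94/(0.128−0.171) × (0.05191−0.1092) = (-15.67)×(-0.05731) = 0.8980 mol/L.
Y_N = C_N/C_{M0} = 0.8980/3.94 = 0.228.

0.228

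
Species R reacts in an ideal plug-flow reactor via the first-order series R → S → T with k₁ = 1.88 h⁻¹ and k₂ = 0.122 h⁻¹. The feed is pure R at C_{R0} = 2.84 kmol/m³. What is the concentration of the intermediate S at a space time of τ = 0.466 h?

Solving the coupled first-order balances gives C_S(τ) = [k₁/(k₂−k₁)]·C_{R0}·(e^(−k₁τ) − e^(−k₂τ)).
e^(−k₁τ) = e^(−1.88×0.466) = e^(−0.8761) = 0.4164; e^(−k₂τ) = e^(−0.05685) = 0.9447.
C_S = 1.88×2.84/(0.122−1.88) × (0.4164−0.9447) = (-3.037)×(-0.5283) = 1.605 kmol/m³.

1.60 kmol/m³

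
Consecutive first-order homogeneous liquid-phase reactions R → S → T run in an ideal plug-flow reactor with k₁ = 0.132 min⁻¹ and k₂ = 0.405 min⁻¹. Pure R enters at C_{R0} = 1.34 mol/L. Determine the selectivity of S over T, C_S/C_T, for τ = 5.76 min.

For first-order series with pure R initially, C_S(τ) = k₁C_{R0}/(k₂−k₁)·(e^(−k₁τ) − e^(−k₂τ)).
e^(−k₁τ) = e^(−0.132×5.76) = e^(−0.7603) = 0.4675; e^(−k₂τ) = e^(−2.333) = 0.09702.
C_S = 0.132×1.34/(0.405−0.132) × (0.4675−0.09702) = 0.6479×0.3705 = 0.2400 mol/L.
C_R = C_{R0}e^(−k₁τ) = 0.6265 mol/L, so C_T = C_{R0}−C_R−C_S = 0.4735 mol/L; C_S/C_T = 0.507.

0.507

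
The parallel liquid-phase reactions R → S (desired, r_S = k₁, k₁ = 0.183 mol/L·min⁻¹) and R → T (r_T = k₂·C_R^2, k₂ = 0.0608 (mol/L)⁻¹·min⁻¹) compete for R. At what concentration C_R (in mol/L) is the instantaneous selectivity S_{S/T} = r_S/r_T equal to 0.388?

2.79 mol/L

S_{S/T} = (k₁/k₂)·C_R^-2 ⇒ C_R = (S·k₂/k₁)^(-0.5).
= (0.388×0.0608/0.183)^(-0.5) = (0.1289)^(-0.5) = 2.79 mol/L.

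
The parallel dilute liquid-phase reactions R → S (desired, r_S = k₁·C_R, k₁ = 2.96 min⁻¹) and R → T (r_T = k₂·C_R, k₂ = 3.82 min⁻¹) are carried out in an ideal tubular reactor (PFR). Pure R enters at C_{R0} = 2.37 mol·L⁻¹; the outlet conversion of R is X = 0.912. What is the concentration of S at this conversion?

C_R = C_{R0}(1−X) = 0.2086 mol·L⁻¹.
Both paths are first order in R, so the instantaneous fraction to S is constant: dC_S/d(−C_R) = k₁/(k₁+k₂) = 0.4366.
C_S = 0.4366·(C_{R0}−C_R) = 0.4366×2.161 = 0.944 mol·L⁻¹.

0.944 mol·L⁻¹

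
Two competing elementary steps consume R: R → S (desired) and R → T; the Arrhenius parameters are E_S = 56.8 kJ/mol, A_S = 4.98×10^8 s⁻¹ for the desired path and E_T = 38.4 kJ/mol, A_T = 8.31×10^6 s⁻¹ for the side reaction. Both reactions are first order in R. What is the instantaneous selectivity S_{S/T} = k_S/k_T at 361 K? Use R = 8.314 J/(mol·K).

With equal orders, S_{S/T} = k_S/k_T = (A_S/A_T)·exp[(E_T−E_S)/(RT)].
(E_T−E_S)/(RT) = (38.4−56.8)×10³/(8.314×361) = -18400/3001 = -6.131.
k_S/k_T = (4.98×10^8/8.31×10^6)·exp(-6.131) = 59.93 × 0.002175 = 0.130.

0.130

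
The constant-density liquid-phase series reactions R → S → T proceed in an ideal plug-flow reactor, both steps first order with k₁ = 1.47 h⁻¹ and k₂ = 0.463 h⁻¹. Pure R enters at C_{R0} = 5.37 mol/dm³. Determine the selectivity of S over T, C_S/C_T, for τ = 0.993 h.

3.15

For first-order series with pure R initially, C_S(τ) = k₁C_{R0}/(k₂−k₁)·(e^(−k₁τ) − e^(−k₂τ)).
e^(−k₁τ) = e^(−1.47×0.993) = e^(−1.460) = 0.2323; e^(−k₂τ) = e^(−0.4598) = 0.6314.
C_S = 1.47×5.37/(0.463−1.47) × (0.2323−0.6314) = (-7.839)×(-0.3991) = 3.129 mol/dm³.
C_R = C_{R0}e^(−k₁τ) = 1.247 mol/dm³, so C_T = C_{R0}−C_R−C_S = 0.9937 mol/dm³; C_S/C_T = 3.15.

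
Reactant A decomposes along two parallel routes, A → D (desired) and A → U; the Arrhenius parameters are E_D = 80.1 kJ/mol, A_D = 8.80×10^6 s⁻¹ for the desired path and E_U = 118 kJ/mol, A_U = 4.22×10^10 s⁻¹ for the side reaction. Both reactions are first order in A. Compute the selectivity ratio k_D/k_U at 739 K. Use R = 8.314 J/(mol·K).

0.0996

With equal orders, S_{D/U} = k_D/k_U = (A_D/A_U)·exp[(E_U−E_D)/(RT)].
(E_U−E_D)/(RT) = (118−80.1)×10³/(8.314×739) = 37900/6144 = 6.169.
k_D/k_U = (8.80×10^6/4.22×10^10)·exp(6.169) = 2.085×10^-4 × 477.5 = 0.0996.
Since E_D < E_U, lowering the temperature improves selectivity toward D.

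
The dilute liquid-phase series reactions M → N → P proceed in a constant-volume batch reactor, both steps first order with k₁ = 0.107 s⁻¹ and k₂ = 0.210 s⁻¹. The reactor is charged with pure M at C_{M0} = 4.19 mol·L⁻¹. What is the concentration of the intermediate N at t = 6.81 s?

For first-order series with pure M initially, C_N(t) = k₁C_{M0}/(k₂−k₁)·(e^(−k₁t) − e^(−k₂t)).
e^(−k₁t) = e^(−0.107×6.81) = e^(−0.7287) = 0.4826; e^(−k₂t) = e^(−1.430) = 0.2393.
C_N = 0.107×4.19/(0.210−0.107) × (0.4826−0.2393) = 4.353×0.2433 = 1.059 mol·L⁻¹.

1.06 mol·L⁻¹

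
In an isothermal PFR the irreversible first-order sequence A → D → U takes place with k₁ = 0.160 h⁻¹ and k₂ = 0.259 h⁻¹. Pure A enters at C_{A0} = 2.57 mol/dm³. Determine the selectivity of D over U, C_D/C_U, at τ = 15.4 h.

The intermediate concentration in a first-order A→B→C sequence is C_D = k₁C_{A0}(e^(−k₁τ) − e^(−k₂τ))/(k₂−k₁).
e^(−k₁τ) = e^(−0.160×15.4) = e^(−2.464) = 0.08509; e^(−k₂τ) = e^(−3.989) = 0.01853.
C_D = 0.160×2.57/(0.259−0.160) × (0.08509−0.01853) = 4.154×0.06657 = 0.2765 mol/dm³.
C_A = C_{A0}e^(−k₁τ) = 0.2187 mol/dm³, so C_U = C_{A0}−C_A−C_D = 2.075 mol/dm³; C_D/C_U = 0.133.

0.133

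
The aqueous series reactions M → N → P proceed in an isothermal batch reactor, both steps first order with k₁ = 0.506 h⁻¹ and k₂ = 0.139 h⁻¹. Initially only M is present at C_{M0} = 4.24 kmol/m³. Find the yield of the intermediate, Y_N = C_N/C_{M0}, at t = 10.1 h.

The intermediate concentration in a first-order A→B→C sequence is C_N = k₁C_{M0}(e^(−k₁t) − e^(−k₂t))/(k₂−k₁).
e^(−k₁t) = e^(−0.506×10.1) = e^(−5.111) = 0.006032; e^(−k₂t) = e^(−1.404) = 0.2456.
C_N = 0.506×4.24/(0.139−0.506) × (0.006032−0.2456) = (-5.846)×(-0.2396) = 1.401 kmol/m³.
Y_N = C_N/C_{M0} = 1.401/4.24 = 0.330.

0.330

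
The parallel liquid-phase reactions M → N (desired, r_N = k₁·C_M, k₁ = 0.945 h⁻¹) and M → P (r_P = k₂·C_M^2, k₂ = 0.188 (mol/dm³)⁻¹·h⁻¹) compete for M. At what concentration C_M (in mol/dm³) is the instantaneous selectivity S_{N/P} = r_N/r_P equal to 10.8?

S_{N/P} = (k₁/k₂)·C_M⁻¹ ⇒ C_M = (S·k₂/k₁)^(-1).
= (10.8×0.188/0.945)^(-1) = (2.149)^(-1) = 0.465 mol/dm³.

0.465 mol/dm³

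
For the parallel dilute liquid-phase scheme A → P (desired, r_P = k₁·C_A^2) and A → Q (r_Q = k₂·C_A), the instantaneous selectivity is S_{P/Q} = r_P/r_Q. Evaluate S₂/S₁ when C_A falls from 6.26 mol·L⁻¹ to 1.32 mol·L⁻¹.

0.211

S_{P/Q} = (k₁/k₂)·C_A, so S₂/S₁ = (C_{A,2}/C_{A,1}).
= 1.32/6.26 = 0.211.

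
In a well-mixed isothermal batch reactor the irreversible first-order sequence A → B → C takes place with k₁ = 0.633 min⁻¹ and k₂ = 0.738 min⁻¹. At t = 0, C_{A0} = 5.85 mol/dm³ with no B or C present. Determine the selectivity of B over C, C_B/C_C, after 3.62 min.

Solving the coupled first-order balances gives C_B(t) = [k₁/(k₂−k₁)]·C_{A0}·(e^(−k₁t) − e^(−k₂t)).
e^(−k₁t) = e^(−0.633×3.62) = e^(−2.291) = 0.1011; e^(−k₂t) = e^(−2.672) = 0.06914.
C_B = 0.633×5.85/(0.738−0.633) × (0.1011−0.06914) = 35.27×0.03197 = 1.128 mol/dm³.
C_A = C_{A0}e^(−k₁t) = 0.5915 mol/dm³, so C_C = C_{A0}−C_A−C_B = 4.131 mol/dm³; C_B/C_C = 0.273.

0.273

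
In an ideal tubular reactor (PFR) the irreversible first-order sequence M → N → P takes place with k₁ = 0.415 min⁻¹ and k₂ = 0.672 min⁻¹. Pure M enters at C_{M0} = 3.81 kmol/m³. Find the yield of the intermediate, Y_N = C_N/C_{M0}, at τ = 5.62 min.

The intermediate concentration in a first-order A→B→C sequence is C_N = k₁C_{M0}(e^(−k₁τ) − e^(−k₂τ))/(k₂−k₁).
e^(−k₁τ) = e^(−0.415×5.62) = e^(−2.332) = 0.09707; e^(−k₂τ) = e^(−3.777) = 0.02290.
C_N = 0.415×3.81/(0.672−0.415) × (0.09707−0.02290) = 6.152×0.07417 = 0.4563 kmol/m³.
Y_N = C_N/C_{M0} = 0.4563/3.81 = 0.120.

0.120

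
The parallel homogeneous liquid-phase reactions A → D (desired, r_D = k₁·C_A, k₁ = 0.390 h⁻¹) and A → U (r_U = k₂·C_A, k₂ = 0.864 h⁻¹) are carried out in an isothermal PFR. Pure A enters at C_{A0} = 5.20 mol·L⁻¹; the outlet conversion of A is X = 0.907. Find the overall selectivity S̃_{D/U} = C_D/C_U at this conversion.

C_A = C_{A0}(1−X) = 0.4836 mol·L⁻¹.
Both paths are first order in A, so the instantaneous fraction to D is constant: dC_D/d(−C_A) = k₁/(k₁+k₂) = 0.3110.
C_D = 0.3110·(C_{A0}−C_A) = 0.3110×4.716 = 1.47 mol·L⁻¹.
C_U = (C_{A0}−C_A)−C_D = 3.250 mol·L⁻¹; S̃_{D/U} = 1.467/3.250 = 0.451.

0.451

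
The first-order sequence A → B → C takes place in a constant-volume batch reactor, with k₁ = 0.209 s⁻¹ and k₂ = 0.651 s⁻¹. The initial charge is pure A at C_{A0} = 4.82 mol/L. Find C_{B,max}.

0.904 mol/L

At the optimum, C_{B,max}/C_{A0} = (k₁/k₂)^[k₂/(k₂−k₁)].
= (0.209/0.651)^(0.651/(0.651−0.209)) = (0.3210)^(1.473) = 0.1876.
C_{B,max} = 0.1876×4.82 = 0.904 mol/L.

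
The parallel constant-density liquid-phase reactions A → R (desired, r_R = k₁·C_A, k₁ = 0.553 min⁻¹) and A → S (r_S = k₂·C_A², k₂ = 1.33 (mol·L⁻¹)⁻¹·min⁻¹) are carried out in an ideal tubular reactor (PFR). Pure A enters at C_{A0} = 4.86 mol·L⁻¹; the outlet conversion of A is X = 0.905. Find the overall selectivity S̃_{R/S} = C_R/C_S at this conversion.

0.204

C_A = C_{A0}(1−X) = 0.4617 mol·L⁻¹.
Along a PFR/batch, dC_R/dC_A = −r_R/(r_R+r_S) = −k₁/(k₁+k₂·C_A).
Integrating from C_{A0} to C_A: C_R = (0.553/1.33)·ln[(0.553+1.33·4.86)/(0.553+1.33·0.462)] = 0.4158·ln(7.017/1.167) = 0.7459 mol·L⁻¹.
C_S = (C_{A0}−C_A)−C_R = 3.652 mol·L⁻¹; S̃_{R/S} = 0.7459/3.652 = 0.204.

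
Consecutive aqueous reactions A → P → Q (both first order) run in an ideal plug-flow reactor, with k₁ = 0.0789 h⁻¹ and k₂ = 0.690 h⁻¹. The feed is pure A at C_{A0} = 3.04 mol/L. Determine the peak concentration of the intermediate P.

0.263 mol/L

For a first-order series the maximum intermediate yield is C_{P,max}/C_{A0} = (k₁/k₂)^[k₂/(k₂−k₁)].
= (0.0789/0.690)^(0.690/(0.690−0.0789)) = (0.1143)^(1.129) = 0.08642.
C_{P,max} = 0.08642×3.04 = 0.263 mol/L.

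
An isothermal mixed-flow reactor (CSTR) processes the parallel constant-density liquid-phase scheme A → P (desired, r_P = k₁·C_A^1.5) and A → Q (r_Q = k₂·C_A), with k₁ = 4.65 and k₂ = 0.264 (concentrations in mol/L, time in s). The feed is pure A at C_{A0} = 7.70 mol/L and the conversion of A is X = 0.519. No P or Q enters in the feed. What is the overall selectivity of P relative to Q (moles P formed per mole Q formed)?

Exit C_A = C_{A0}(1−X) = 7.70×0.481 = 3.704 mol/L.
Rates in a CSTR are evaluated at the outlet concentration: r_P = 4.65×3.704^1.5 = 33.14, r_Q = 0.264×3.704 = 0.9778.
Overall selectivity = C_P/C_Q = r_Pτ/(r_Qτ) = r_P/r_Q = 33.9.

33.9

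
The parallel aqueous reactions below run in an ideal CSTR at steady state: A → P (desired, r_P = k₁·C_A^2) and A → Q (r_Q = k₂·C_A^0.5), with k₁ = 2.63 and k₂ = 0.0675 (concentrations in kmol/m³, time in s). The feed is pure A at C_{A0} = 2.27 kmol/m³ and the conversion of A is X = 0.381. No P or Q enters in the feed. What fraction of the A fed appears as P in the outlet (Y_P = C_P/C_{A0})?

Exit C_A = C_{A0}(1−X) = 2.27×0.619 = 1.405 kmol/m³.
In a CSTR the entire volume is at exit conditions, so r_P = 2.63×1.405^2 = 5.193 and r_Q = 0.0675×1.405^0.5 = 0.08001.
Fraction of consumed A going to P: r_P/(r_P+r_Q) = 0.9848.
C_P = 0.9848·C_{A0}·X = 0.9848×2.27×0.381 = 0.852 kmol/m³; Y_P = C_P/C_{A0} = 0.375.

0.375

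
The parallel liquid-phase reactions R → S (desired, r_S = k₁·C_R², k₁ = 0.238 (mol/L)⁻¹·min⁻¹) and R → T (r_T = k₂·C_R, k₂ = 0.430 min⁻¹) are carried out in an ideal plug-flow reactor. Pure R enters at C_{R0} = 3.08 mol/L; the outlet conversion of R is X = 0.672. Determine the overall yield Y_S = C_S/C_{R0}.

C_R = C_{R0}(1−X) = 1.010 mol/L.
Along a PFR/batch, dC_T/dC_R = −r_T/(r_S+r_T) = −k₂/(k₂+k₁·C_R).
Integrating from C_{R0} to C_R: C_T = (0.430/0.238)·ln[(0.430+0.238·3.08)/(0.430+0.238·1.01)] = 1.807·ln(1.163/0.6704) = 0.9953 mol/L.
Then C_S = (C_{R0}−C_R) − C_T = 2.070 − 0.9953 = 1.075 mol/L.
Y_S = C_S/C_{R0} = 1.075/3.08 = 0.349.

0.349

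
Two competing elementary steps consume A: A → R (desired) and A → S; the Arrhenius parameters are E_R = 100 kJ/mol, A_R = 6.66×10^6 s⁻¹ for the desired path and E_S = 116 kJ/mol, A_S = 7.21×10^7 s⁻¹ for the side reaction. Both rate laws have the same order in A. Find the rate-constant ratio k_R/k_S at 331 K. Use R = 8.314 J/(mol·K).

30.9

k_R/k_S = (A_R/A_S)·exp[−(E_R−E_S)/(RT)] = (A_R/A_S)·exp[(E_S−E_R)/(RT)].
(E_S−E_R)/(RT) = (116−100)×10³/(8.314×331) = 16000/2752 = 5.814.
k_R/k_S = (6.66×10^6/7.21×10^7)·exp(5.814) = 0.09237 × 335.0 = 30.9.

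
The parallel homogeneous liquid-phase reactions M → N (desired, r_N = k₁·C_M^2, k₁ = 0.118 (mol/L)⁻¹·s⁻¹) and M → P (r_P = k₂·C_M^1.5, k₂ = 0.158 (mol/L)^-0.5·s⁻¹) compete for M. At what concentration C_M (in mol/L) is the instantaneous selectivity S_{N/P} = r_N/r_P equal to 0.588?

S_{N/P} = (k₁/k₂)·C_M^0.5 ⇒ C_M = (S·k₂/k₁)^(2).
= (0.588×0.158/0.118)^(2) = (0.7873)^(2) = 0.620 mol/L.

0.620 mol/L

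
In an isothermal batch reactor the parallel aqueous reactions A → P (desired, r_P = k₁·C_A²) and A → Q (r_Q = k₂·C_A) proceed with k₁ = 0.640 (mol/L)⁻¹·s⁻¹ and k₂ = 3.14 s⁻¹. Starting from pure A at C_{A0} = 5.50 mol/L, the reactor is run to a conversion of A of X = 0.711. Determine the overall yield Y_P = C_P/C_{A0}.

C_A = C_{A0}(1−X) = 1.590 mol/L.
Along a PFR/batch, dC_Q/dC_A = −r_Q/(r_P+r_Q) = −k₂/(k₂+k₁·C_A).
Integrating from C_{A0} to C_A: C_Q = (3.14/0.640)·ln[(3.14+0.640·5.50)/(3.14+0.640·1.59)] = 4.906·ln(6.660/4.157) = 2.312 mol/L.
Then C_P = (C_{A0}−C_A) − C_Q = 3.910 − 2.312 = 1.598 mol/L.
Y_P = C_P/C_{A0} = 1.598/5.50 = 0.291.

0.291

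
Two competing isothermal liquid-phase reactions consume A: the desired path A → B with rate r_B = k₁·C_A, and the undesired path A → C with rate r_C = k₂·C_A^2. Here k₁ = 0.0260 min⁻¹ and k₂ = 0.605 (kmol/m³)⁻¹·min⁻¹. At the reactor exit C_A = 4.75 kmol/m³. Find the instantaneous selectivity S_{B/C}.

S_{B/C} = r_B/r_C = (k₁·C_A)/(k₂·C_A^2) = (k₁/k₂)·C_A⁻¹.
= (0.0260×4.750) / (0.605×4.750^2) = 0.1235/13.65 = 0.00905.
The undesired path is higher order in A, so low C_A (CSTR or dilute feed) favours B.

0.00905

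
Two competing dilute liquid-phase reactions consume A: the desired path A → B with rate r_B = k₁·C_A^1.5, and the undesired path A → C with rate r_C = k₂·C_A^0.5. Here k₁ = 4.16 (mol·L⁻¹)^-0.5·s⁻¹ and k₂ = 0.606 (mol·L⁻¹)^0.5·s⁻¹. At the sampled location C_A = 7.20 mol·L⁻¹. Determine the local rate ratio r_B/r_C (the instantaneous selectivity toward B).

49.4

S_{B/C} = r_B/r_C = (k₁·C_A^1.5)/(k₂·C_A^0.5) = (k₁/k₂)·C_A.
= (4.16×7.200^1.5) / (0.606×7.200^0.5) = 80.37/1.626 = 49.4.
Since the desired path is higher order in A, keeping C_A high (PFR or concentrated feed) favours B.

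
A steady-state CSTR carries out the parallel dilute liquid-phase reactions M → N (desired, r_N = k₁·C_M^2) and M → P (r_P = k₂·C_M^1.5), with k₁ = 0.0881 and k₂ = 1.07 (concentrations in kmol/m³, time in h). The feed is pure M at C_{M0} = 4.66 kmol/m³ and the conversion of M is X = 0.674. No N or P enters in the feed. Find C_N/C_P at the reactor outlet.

Exit C_M = C_{M0}(1−X) = 4.66×0.326 = 1.519 kmol/m³.
Rates in a CSTR are evaluated at the outlet concentration: r_N = 0.0881×1.519^2 = 0.2033, r_P = 1.07×1.519^1.5 = 2.003.
Overall selectivity = C_N/C_P = r_Nτ/(r_Pτ) = r_N/r_P = 0.101.

0.101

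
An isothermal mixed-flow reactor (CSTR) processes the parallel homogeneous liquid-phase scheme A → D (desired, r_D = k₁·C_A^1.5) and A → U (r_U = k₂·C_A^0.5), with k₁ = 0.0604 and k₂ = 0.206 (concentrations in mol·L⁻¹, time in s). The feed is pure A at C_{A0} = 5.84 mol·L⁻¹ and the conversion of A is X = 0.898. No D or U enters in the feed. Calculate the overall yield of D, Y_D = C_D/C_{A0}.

Exit C_A = C_{A0}(1−X) = 5.84×0.102 = 0.5957 mol·L⁻¹.
Rates in a CSTR are evaluated at the outlet concentration: r_D = 0.0604×0.5957^1.5 = 0.02777, r_U = 0.206×0.5957^0.5 = 0.1590.
Fraction of consumed A going to D: r_D/(r_D+r_U) = 0.1487.
C_D = 0.1487·C_{A0}·X = 0.1487×5.84×0.898 = 0.780 mol·L⁻¹; Y_D = C_D/C_{A0} = 0.134.

0.134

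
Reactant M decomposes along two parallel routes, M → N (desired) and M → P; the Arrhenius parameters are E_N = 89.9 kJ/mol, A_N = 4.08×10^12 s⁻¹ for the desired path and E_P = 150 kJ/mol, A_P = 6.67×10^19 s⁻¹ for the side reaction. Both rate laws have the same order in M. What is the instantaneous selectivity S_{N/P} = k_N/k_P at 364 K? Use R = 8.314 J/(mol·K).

25.8

k_N/k_P = (A_N/A_P)·exp[−(E_N−E_P)/(RT)] = (A_N/A_P)·exp[(E_P−E_N)/(RT)].
(E_P−E_N)/(RT) = (150−89.9)×10³/(8.314×364) = 60100/3026 = 19.86.
k_N/k_P = (4.08×10^12/6.67×10^19)·exp(19.86) = 6.117×10^-8 × 4.215×10^8 = 25.8.
Since E_N < E_P, lowering the temperature improves selectivity toward N.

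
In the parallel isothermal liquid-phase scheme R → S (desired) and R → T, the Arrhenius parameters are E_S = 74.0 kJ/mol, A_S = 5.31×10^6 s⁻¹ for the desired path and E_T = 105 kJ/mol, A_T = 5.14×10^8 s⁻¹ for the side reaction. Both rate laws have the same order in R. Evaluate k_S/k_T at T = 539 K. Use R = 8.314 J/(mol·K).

Since both paths have the same order in R, the concentration cancels and S_{S/T} = k_S/k_T = (A_S/A_T)·exp[(E_T−E_S)/(RT)].
(E_T−E_S)/(RT) = (105−74.0)×10³/(8.314×539) = 31000/4481 = 6.918.
k_S/k_T = (5.31×10^6/5.14×10^8)·exp(6.918) = 0.01033 × 1010 = 10.4.
Since E_S < E_T, lowering the temperature improves selectivity toward S.

10.4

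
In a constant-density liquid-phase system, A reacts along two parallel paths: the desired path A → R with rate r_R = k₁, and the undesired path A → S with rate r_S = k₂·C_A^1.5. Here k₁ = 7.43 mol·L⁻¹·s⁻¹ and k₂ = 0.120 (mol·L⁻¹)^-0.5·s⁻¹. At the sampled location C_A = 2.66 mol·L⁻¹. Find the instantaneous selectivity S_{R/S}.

14.3

S_{R/S} = r_R/r_S = (k₁)/(k₂·C_A^1.5) = (k₁/k₂)·C_A^-1.5.
= (7.43) / (0.120×2.660^1.5) = 7.430/0.5206 = 14.3.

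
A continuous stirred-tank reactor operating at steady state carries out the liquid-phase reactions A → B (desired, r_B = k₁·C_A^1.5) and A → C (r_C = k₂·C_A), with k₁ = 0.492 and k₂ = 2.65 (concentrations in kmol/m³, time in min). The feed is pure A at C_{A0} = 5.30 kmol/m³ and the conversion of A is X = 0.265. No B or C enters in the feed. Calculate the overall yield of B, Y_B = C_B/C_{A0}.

0.0711

Exit C_A = C_{A0}(1−X) = 5.30×0.735 = 3.895 kmol/m³.
Rates in a CSTR are evaluated at the outlet concentration: r_B = 0.492×3.895^1.5 = 3.783, r_C = 2.65×3.895 = 10.32.
Fraction of consumed A going to B: r_B/(r_B+r_C) = 0.2682.
C_B = 0.2682·C_{A0}·X = 0.2682×5.30×0.265 = 0.377 kmol/m³; Y_B = C_B/C_{A0} = 0.0711.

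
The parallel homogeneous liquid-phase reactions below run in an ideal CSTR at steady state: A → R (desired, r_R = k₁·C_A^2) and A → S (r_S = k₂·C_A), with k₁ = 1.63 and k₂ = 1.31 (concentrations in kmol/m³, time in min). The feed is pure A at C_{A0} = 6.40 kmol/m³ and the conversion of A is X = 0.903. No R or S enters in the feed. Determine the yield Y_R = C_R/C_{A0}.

0.394

Exit C_A = C_{A0}(1−X) = 6.40×0.0970 = 0.6208 kmol/m³.
A CSTR operates uniformly at the exit composition, giving r_R = 0.6282 and r_S = 0.8132 (each k·C_A^n at C_A = 0.6208).
Fraction of consumed A going to R: r_R/(r_R+r_S) = 0.4358.
C_R = 0.4358·C_{A0}·X = 0.4358×6.40×0.903 = 2.52 kmol/m³; Y_R = C_R/C_{A0} = 0.394.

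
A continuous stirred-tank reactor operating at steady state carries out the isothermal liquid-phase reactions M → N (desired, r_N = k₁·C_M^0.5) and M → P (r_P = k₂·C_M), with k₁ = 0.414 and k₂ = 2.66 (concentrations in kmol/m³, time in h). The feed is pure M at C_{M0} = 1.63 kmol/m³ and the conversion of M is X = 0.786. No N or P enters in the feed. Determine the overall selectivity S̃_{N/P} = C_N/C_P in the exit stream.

Exit C_M = C_{M0}(1−X) = 1.63×0.214 = 0.3488 kmol/m³.
Rates in a CSTR are evaluated at the outlet concentration: r_N = 0.414×0.3488^0.5 = 0.2445, r_P = 2.66×0.3488 = 0.9279.
Overall selectivity = C_N/C_P = r_Nτ/(r_Pτ) = r_N/r_P = 0.264.

0.264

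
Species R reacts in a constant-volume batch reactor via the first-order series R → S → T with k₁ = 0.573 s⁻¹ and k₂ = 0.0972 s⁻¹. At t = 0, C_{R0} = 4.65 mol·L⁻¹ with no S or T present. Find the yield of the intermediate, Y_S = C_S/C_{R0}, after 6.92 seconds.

0.592

For first-order series with pure R initially, C_S(t) = k₁C_{R0}/(k₂−k₁)·(e^(−k₁t) − e^(−k₂t)).
e^(−k₁t) = e^(−0.573×6.92) = e^(−3.965) = 0.01897; e^(−k₂t) = e^(−0.6726) = 0.5104.
C_S = 0.573×4.65/(0.0972−0.573) × (0.01897−0.5104) = (-5.600)×(-0.4914) = 2.752 mol·L⁻¹.
Y_S = C_S/C_{R0} = 2.752/4.65 = 0.592.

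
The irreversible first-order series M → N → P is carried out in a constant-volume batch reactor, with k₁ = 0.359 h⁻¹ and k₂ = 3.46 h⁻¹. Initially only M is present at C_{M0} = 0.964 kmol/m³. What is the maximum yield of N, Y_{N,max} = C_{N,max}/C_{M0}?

0.0798

Evaluating C_N at t_opt = ln(k₂/k₁)/(k₂−k₁) gives C_{N,max}/C_{M0} = (k₁/k₂)^[k₂/(k₂−k₁)].
= (0.359/3.46)^(3.46/(3.46−0.359)) = (0.1038)^(1.116) = 0.07982.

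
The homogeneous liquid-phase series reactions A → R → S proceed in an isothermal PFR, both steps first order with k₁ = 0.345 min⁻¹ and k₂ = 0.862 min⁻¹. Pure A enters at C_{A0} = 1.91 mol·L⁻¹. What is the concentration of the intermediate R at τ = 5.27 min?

For first-order series with pure A initially, C_R(τ) = k₁C_{A0}/(k₂−k₁)·(e^(−k₁τ) − e^(−k₂τ)).
e^(−k₁τ) = e^(−0.345×5.27) = e^(−1.818) = 0.1623; e^(−k₂τ) = e^(−4.543) = 0.01064.
C_R = 0.345×1.91/(0.862−0.345) × (0.1623−0.01064) = 1.275×0.1517 = 0.1933 mol·L⁻¹.

0.193 mol·L⁻¹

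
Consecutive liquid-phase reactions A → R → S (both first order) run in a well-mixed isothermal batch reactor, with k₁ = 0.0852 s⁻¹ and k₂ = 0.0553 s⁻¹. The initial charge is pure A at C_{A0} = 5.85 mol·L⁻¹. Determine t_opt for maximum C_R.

For first-order series the maximum of C_R occurs at t_opt = ln(k₂/k₁)/(k₂−k₁).
= ln(0.0553/0.0852)/(0.0553−0.0852) = ln(0.6491)/-0.02990 = -0.4322/-0.02990 = 14.5 s.

14.5 s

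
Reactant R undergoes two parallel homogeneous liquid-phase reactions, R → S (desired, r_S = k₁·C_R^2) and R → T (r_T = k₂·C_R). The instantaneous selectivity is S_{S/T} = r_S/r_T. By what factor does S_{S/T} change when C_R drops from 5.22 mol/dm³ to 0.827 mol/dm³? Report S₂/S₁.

0.158

S_{S/T} = (k₁/k₂)·C_R, so S₂/S₁ = (C_{R,2}/C_{R,1}).
= 0.827/5.22 = 0.158.
Selectivity toward S falls as C_R falls — high-concentration operation is favoured.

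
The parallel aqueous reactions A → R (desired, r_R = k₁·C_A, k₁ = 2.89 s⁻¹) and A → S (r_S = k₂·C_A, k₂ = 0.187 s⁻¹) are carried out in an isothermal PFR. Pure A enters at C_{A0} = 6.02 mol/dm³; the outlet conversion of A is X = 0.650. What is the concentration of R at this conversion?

C_A = C_{A0}(1−X) = 2.107 mol/dm³.
Both paths are first order in A, so the instantaneous fraction to R is constant: dC_R/d(−C_A) = k₁/(k₁+k₂) = 0.9392.
C_R = 0.9392·(C_{A0}−C_A) = 0.9392×3.913 = 3.68 mol/dm³.

3.68 mol/dm³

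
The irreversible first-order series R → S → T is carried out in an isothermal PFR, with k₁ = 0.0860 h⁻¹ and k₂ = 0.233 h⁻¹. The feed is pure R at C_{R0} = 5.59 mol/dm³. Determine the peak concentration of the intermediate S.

Evaluating C_S at τ_opt = ln(k₂/k₁)/(k₂−k₁) gives C_{S,max}/C_{R0} = (k₁/k₂)^[k₂/(k₂−k₁)].
= (0.0860/0.233)^(0.233/(0.233−0.0860)) = (0.3691)^(1.585) = 0.2060.
C_{S,max} = 0.2060×5.59 = 1.15 mol/dm³.

1.15 mol/dm³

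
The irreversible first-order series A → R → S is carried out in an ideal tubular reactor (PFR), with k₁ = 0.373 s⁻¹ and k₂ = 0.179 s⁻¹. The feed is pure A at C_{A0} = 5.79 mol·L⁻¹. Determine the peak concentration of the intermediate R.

2.94 mol·L⁻¹

For a first-order series the maximum intermediate yield is C_{R,max}/C_{A0} = (k₁/k₂)^[k₂/(k₂−k₁)].
= (0.373/0.179)^(0.179/(0.179−0.373)) = (2.084)^(-0.9227) = 0.5079.
C_{R,max} = 0.5079×5.79 = 2.94 mol·L⁻¹.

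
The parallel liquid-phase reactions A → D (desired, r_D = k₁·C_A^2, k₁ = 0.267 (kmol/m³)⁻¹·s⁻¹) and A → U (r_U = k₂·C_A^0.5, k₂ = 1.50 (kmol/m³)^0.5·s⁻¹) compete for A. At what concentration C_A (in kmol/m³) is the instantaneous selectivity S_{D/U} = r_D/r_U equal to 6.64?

S_{D/U} = (k₁/k₂)·C_A^1.5 ⇒ C_A = (S·k₂/k₁)^(1/1.5).
= (6.64×1.50/0.267)^(0.6667) = (37.30)^(0.6667) = 11.2 kmol/m³.

11.2 kmol/m³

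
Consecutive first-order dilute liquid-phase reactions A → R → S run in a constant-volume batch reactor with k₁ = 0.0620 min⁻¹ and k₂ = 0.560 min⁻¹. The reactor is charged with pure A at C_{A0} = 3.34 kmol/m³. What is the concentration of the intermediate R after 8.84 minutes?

0.237 kmol/m³

For first-order series with pure A initially, C_R(t) = k₁C_{A0}/(k₂−k₁)·(e^(−k₁t) − e^(−k₂t)).
e^(−k₁t) = e^(−0.0620×8.84) = e^(−0.5481) = 0.5781; e^(−k₂t) = e^(−4.950) = 0.007081.
C_R = 0.0620×3.34/(0.560−0.0620) × (0.5781−0.007081) = 0.4158×0.5710 = 0.2374 kmol/m³.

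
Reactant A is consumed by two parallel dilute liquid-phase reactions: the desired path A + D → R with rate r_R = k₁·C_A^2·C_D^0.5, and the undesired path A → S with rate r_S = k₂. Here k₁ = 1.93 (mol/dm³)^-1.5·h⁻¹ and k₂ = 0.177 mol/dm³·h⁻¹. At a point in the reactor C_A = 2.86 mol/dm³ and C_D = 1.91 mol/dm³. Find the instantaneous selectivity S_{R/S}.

S_{R/S} = r_R/r_S = (k₁·C_A^2·C_D^0.5)/(k₂) = (k₁/k₂)·C_A^2·C_D^0.5.
= (1.93×2.860^2×1.910^0.5) / (0.177) = 21.82/0.1770 = 123.
Since the desired path is higher order in A, keeping C_A high (PFR or concentrated feed) favours R.

123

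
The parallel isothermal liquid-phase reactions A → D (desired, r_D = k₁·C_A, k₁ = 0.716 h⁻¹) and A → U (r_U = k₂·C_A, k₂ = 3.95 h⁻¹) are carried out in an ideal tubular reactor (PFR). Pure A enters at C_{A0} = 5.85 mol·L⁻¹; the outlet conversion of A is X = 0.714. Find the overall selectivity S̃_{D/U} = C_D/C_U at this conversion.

C_A = C_{A0}(1−X) = 1.673 mol·L⁻¹.
Both paths are first order in A, so the instantaneous fraction to D is constant: dC_D/d(−C_A) = k₁/(k₁+k₂) = 0.1535.
C_D = 0.1535·(C_{A0}−C_A) = 0.1535×4.177 = 0.641 mol·L⁻¹.
C_U = (C_{A0}−C_A)−C_D = 3.536 mol·L⁻¹; S̃_{D/U} = 0.6409/3.536 = 0.181.

0.181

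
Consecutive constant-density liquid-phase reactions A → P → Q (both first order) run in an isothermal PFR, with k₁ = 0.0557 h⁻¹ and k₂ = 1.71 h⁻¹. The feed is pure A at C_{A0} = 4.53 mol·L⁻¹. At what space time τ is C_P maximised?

The intermediate peaks when r₁ = r₂, i.e. k₁e^(−k₁τ) = k₂e^(−k₂τ), giving τ_opt = ln(k₂/k₁)/(k₂−k₁).
= ln(1.71/0.0557)/(1.71−0.0557) = ln(30.70)/1.654 = 3.424/1.654 = 2.07 h.

2.07 h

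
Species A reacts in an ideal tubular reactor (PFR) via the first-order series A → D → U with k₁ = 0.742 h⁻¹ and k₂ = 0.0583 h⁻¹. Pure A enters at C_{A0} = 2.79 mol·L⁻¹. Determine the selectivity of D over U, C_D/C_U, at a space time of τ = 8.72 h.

1.87

The intermediate concentration in a first-order A→B→C sequence is C_D = k₁C_{A0}(e^(−k₁τ) − e^(−k₂τ))/(k₂−k₁).
e^(−k₁τ) = e^(−0.742×8.72) = e^(−6.470) = 0.001549; e^(−k₂τ) = e^(−0.5084) = 0.6015.
C_D = 0.742×2.79/(0.0583−0.742) × (0.001549−0.6015) = (-3.028)×(-0.5999) = 1.817 mol·L⁻¹.
C_A = C_{A0}e^(−k₁τ) = 0.004321 mol·L⁻¹, so C_U = C_{A0}−C_A−C_D = 0.9692 mol·L⁻¹; C_D/C_U = 1.87.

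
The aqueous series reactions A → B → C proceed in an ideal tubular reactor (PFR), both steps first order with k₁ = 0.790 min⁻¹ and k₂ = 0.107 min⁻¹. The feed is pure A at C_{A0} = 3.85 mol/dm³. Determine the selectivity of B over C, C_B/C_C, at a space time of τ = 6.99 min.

The intermediate concentration in a first-order A→B→C sequence is C_B = k₁C_{A0}(e^(−k₁τ) − e^(−k₂τ))/(k₂−k₁).
e^(−k₁τ) = e^(−0.790×6.99) = e^(−5.522) = 0.003997; e^(−k₂τ) = e^(−0.7479) = 0.4733.
C_B = 0.790×3.85/(0.107−0.790) × (0.003997−0.4733) = (-4.453)×(-0.4693) = 2.090 mol/dm³.
C_A = C_{A0}e^(−k₁τ) = 0.01539 mol/dm³, so C_C = C_{A0}−C_A−C_B = 1.745 mol/dm³; C_B/C_C = 1.20.

1.20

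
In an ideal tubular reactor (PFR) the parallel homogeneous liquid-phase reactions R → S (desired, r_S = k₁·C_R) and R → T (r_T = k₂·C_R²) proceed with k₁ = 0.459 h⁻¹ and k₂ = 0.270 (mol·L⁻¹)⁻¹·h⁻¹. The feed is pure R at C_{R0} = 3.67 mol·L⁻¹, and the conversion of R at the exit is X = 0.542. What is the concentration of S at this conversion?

0.787 mol·L⁻¹

C_R = C_{R0}(1−X) = 1.681 mol·L⁻¹.
Along a PFR/batch, dC_S/dC_R = −r_S/(r_S+r_T) = −k₁/(k₁+k₂·C_R).
Integrating from C_{R0} to C_R: C_S = (0.459/0.270)·ln[(0.459+0.270·3.67)/(0.459+0.270·1.68)] = 1.700·ln(1.450/0.9128) = 0.7866 mol·L⁻¹.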